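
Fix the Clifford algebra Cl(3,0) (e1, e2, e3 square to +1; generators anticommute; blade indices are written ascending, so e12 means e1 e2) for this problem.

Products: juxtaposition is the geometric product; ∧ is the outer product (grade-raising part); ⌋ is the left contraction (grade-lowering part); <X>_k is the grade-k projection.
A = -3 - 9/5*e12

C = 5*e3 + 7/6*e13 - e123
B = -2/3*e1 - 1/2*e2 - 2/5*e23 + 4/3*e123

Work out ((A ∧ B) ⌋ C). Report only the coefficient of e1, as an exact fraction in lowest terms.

step 1: 2*e1 + 3/2*e2 + 6/5*e23 - 4*e123
step 2: -4 + 6/5*e1 + 7/3*e3 + 3/2*e13 - 2*e23
Answer: 6/5


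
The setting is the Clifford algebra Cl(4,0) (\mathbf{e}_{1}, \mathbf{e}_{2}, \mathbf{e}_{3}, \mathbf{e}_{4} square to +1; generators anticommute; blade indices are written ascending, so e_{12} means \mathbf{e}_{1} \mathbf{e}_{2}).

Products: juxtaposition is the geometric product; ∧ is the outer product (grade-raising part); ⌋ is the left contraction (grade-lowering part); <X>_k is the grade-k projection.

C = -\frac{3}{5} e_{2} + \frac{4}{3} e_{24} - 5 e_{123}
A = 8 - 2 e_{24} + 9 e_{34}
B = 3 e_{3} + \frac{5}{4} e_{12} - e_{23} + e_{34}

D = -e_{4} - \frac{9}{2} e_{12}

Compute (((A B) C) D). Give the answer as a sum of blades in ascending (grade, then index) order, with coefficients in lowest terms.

step 1: -9 + 24 e_{3} - 27 e_{4} + 10 e_{12} + \frac{5}{2} e_{14} - 6 e_{23} + 9 e_{24} + 10 e_{34} + 6 e_{234} + \frac{45}{4} e_{1234}
step 2: -12 - 36 e_{1} + \frac{207}{5} e_{2} + \frac{272}{5} e_{3} - \frac{1017}{20} e_{4} - \frac{370}{3} e_{12} + 15 e_{13} - \frac{50}{3} e_{14} + \frac{416}{15} e_{23} - \frac{141}{5} e_{24} + \frac{22}{5} e_{34} + 45 e_{123} + \frac{103}{2} e_{124} - \frac{207}{4} e_{134} - \frac{51}{2} e_{234} - 135 e_{1234}
step 3: -\frac{10083}{20} + \frac{6089}{30} e_{1} + \frac{951}{5} e_{2} + \frac{1981}{10} e_{3} + \frac{975}{4} e_{4} + \frac{5}{2} e_{12} + \frac{3531}{20} e_{13} - \frac{909}{10} e_{14} - 42 e_{23} + \frac{168}{5} e_{24} - \frac{6619}{10} e_{34} - \frac{549}{5} e_{123} + \frac{42259}{120} e_{124} - \frac{519}{4} e_{134} + \frac{24617}{120} e_{234} - \frac{324}{5} e_{1234}
Answer: -\frac{10083}{20} + \frac{6089}{30} e_{1} + \frac{951}{5} e_{2} + \frac{1981}{10} e_{3} + \frac{975}{4} e_{4} + \frac{5}{2} e_{12} + \frac{3531}{20} e_{13} - \frac{909}{10} e_{14} - 42 e_{23} + \frac{168}{5} e_{24} - \frac{6619}{10} e_{34} - \frac{549}{5} e_{123} + \frac{42259}{120} e_{124} - \frac{519}{4} e_{134} + \frac{24617}{120} e_{234} - \frac{324}{5} e_{1234}


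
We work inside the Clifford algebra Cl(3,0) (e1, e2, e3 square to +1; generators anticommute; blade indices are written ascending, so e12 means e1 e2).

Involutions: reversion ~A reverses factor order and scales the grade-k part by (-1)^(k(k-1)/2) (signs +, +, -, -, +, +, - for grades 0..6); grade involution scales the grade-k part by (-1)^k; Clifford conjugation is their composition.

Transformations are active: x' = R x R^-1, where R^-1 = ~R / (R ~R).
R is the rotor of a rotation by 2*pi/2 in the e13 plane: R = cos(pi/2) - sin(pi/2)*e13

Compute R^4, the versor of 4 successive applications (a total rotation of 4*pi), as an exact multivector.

The rotor phase is half the rotation angle and phases add under composition, so 4 steps in the e13 plane accumulate phase 4*(pi/2) = 2*pi: R^4 = cos(2*pi) - sin(2*pi)*e13.
cos(2*pi) = 1 and sin(2*pi) = 0, so R^4 = 1. The total rotation 4*pi is 2 full turns, so every vector returns to itself, yet the rotor is +1, back on the identity sheet (an even number of 2*pi turns).
Answer: 1


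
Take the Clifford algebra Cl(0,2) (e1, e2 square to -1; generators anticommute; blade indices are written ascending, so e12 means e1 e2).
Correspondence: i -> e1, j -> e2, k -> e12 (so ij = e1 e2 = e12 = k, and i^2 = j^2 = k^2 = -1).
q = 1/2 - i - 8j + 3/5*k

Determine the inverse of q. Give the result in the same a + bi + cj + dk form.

In blades: q = 1/2 - e1 - 8*e2 + 3/5*e12.
With qbar = 1/2 + e1 + 8*e2 - 3/5*e12 (scalar fixed, mapped units negated), q qbar = 6561/100 (the sum of squared coefficients), so q^-1 = qbar / (6561/100) = 50/6561 + 100/6561*e1 + 800/6561*e2 - 20/2187*e12; translating back:
Answer: 50/6561 + 100/6561*i + 800/6561*j - 20/2187*k


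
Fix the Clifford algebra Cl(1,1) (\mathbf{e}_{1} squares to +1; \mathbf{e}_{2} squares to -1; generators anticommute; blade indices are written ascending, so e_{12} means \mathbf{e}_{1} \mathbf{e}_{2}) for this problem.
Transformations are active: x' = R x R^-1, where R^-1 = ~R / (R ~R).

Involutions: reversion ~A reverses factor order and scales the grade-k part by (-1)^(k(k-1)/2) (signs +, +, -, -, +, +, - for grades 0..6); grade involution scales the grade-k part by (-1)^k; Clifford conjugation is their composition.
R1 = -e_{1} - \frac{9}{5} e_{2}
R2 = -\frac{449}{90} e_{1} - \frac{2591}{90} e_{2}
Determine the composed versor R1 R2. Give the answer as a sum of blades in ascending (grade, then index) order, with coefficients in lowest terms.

Distribute over the terms of R1 (each basis-blade product reordered to ascending indices, repeated generators contracted through their squares):
(-e_{1}) R2 = \frac{449}{90} + \frac{2591}{90} e_{12}
(-\frac{9}{5} e_{2}) R2 = -\frac{2591}{50} - \frac{449}{50} e_{12}
Summing the partial products and collecting blades:
Answer: -\frac{10537}{225} + \frac{4457}{225} e_{12}


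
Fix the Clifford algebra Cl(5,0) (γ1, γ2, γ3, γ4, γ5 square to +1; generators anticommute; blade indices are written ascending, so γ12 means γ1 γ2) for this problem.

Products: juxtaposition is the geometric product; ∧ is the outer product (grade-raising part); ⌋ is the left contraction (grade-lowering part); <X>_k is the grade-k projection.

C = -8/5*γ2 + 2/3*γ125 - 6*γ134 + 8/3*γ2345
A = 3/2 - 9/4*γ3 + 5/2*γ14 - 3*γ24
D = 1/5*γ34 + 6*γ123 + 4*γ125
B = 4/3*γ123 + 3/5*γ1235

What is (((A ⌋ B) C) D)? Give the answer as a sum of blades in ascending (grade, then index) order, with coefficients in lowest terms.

step 1: -3*γ12 + 2*γ123 - 27/20*γ125 + 9/10*γ1235
step 2: 9/10 + 24/5*γ1 - 3/5*γ3 + 2*γ5 + 16/5*γ13 + 12/5*γ14 - 54/25*γ15 - 12*γ24 - 4/3*γ35 + 18/5*γ134 - 36/25*γ135 - 16/3*γ145 - 18*γ234 + 27/5*γ245 - 8*γ1345 + 81/10*γ2345
step 3: -18/25*γ1 + 354/25*γ2 - 3/25*γ4 + 22/5*γ12 - 12/25*γ13 - 3224/25*γ14 + 8/5*γ15 + 636/25*γ23 - 644/15*γ24 + 1311/50*γ25 + 9/50*γ34 - 4/15*γ45 + 1/15*γ123 + 58/5*γ125 - 2586/25*γ134 + 16/15*γ135 - 111/125*γ145 - 232/5*γ234 + 617/25*γ235 - 192/5*γ245 + 2/5*γ345 - 72/5*γ1235 + 4896/125*γ1345 - 88/5*γ2345
Answer: -18/25*γ1 + 354/25*γ2 - 3/25*γ4 + 22/5*γ12 - 12/25*γ13 - 3224/25*γ14 + 8/5*γ15 + 636/25*γ23 - 644/15*γ24 + 1311/50*γ25 + 9/50*γ34 - 4/15*γ45 + 1/15*γ123 + 58/5*γ125 - 2586/25*γ134 + 16/15*γ135 - 111/125*γ145 - 232/5*γ234 + 617/25*γ235 - 192/5*γ245 + 2/5*γ345 - 72/5*γ1235 + 4896/125*γ1345 - 88/5*γ2345


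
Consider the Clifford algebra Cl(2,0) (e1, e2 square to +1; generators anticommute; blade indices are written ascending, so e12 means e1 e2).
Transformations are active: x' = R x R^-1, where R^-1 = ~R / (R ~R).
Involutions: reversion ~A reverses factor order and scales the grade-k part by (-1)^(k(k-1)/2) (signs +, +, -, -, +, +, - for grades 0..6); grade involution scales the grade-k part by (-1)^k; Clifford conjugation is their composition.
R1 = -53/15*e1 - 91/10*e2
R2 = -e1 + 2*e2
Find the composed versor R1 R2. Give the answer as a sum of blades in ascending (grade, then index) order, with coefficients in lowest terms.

Distribute over the terms of R1 (each basis-blade product reordered to ascending indices, repeated generators contracted through their squares):
(-53/15*e1) R2 = 53/15 - 106/15*e12
(-91/10*e2) R2 = -91/5 - 91/10*e12
Summing the partial products and collecting blades:
Answer: -44/3 - 97/6*e12


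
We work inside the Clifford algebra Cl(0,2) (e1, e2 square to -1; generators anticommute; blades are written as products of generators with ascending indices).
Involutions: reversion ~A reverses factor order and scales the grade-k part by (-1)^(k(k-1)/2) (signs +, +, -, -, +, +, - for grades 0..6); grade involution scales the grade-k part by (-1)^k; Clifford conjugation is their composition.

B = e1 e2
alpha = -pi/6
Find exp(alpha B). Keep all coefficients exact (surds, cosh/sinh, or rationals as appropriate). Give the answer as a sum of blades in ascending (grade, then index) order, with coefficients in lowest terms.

B^2 = (1)^2*(e1 e2)^2 = 1*(-1) = -1 (a basis 2-blade squares to minus the product of its generators' squares).
B^2 = -1 — the negative square puts this in the circular regime; l = 1, alpha*l = -pi/6, so exp(alpha B) = cos(-pi/6) + (sin(-pi/6)/1)*B = sqrt(3)/2 + (-1/2)*B.
Answer: sqrt(3)/2 - 1/2*e1 e2


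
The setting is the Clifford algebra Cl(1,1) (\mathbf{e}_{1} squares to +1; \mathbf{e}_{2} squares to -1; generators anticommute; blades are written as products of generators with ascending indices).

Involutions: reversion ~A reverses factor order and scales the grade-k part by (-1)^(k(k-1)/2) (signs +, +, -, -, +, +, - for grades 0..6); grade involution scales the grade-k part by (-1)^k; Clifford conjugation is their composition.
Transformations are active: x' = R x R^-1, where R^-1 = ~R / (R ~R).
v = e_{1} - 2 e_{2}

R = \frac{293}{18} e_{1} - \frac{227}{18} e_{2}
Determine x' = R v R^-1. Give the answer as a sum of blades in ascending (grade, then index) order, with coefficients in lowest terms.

~R = \frac{293}{18} e_{1} - \frac{227}{18} e_{2}, and R ~R = \frac{2860}{27}, so R^-1 = ~R / (\frac{2860}{27}).
R v = -\frac{161}{18} - \frac{359}{18} e_{1} e_{2}
Answer: -\frac{64333}{17160} e_{1} + \frac{70867}{17160} e_{2}


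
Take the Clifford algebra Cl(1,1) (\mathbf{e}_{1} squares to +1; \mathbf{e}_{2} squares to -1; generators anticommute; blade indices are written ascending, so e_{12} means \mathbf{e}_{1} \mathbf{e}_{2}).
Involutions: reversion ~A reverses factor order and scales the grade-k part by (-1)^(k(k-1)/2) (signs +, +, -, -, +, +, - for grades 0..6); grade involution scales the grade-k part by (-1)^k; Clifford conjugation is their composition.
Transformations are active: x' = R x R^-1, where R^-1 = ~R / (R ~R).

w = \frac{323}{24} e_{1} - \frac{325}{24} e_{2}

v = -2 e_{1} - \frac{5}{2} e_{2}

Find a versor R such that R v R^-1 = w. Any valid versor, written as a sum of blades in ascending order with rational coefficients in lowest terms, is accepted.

R = v + w = \frac{275}{24} e_{1} - \frac{385}{24} e_{2} works: the equal norms (-\frac{9}{4}) guarantee its sandwich swaps v into w.
Answer: \frac{275}{24} e_{1} - \frac{385}{24} e_{2}


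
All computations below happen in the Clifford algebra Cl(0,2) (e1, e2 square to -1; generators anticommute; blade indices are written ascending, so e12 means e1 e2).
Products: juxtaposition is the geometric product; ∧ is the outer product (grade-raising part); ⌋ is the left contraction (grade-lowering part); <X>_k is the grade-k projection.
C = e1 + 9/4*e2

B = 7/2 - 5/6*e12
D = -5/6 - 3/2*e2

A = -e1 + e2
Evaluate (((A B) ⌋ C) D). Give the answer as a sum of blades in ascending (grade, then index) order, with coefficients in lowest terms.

step 1: -13/3*e1 + 8/3*e2
step 2: -5/3
step 3: 25/18 + 5/2*e2
Answer: 25/18 + 5/2*e2


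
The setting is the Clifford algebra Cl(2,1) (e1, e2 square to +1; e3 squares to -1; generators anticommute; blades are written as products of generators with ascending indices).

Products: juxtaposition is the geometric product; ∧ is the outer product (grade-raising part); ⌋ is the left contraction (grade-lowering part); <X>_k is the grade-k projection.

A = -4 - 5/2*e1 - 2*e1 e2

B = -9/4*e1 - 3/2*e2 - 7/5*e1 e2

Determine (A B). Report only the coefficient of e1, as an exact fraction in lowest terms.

step 1: 113/40 + 12*e1 + 5*e2 + 187/20*e1 e2
Answer: 12


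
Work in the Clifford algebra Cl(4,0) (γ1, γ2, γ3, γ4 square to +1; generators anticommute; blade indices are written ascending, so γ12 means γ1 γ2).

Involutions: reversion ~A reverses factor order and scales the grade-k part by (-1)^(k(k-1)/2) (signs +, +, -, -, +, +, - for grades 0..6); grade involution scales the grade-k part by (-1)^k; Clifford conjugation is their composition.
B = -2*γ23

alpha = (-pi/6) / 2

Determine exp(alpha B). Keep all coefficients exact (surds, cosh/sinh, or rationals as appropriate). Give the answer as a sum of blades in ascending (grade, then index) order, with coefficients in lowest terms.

B^2 = (-2)^2*(γ23)^2 = 4*(-1) = -4 (a basis 2-blade squares to minus the product of its generators' squares).
B^2 = -4 — the series telescopes trigonometrically here: l = 2, alpha*l = -pi/6, so exp(alpha B) = cos(-pi/6) + (sin(-pi/6)/2)*B = sqrt(3)/2 + (-1/4)*B.
Answer: sqrt(3)/2 + 1/2*γ23


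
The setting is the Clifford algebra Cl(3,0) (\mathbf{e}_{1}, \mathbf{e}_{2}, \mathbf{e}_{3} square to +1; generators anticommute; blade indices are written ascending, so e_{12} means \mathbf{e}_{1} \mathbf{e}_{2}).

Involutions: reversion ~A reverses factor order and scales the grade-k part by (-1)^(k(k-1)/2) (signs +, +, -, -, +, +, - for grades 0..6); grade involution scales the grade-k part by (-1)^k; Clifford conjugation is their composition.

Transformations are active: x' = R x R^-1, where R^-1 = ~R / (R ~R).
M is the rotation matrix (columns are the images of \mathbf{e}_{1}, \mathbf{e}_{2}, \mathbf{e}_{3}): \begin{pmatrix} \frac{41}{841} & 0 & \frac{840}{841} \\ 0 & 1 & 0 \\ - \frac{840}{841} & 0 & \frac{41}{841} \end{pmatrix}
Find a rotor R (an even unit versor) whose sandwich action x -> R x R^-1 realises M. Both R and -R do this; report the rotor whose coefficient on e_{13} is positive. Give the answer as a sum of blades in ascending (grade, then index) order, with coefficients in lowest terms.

Method: write R = a + b12*e_{12} + b13*e_{13} + b23*e_{23} with a^2 + b12^2 + b13^2 + b23^2 = 1 (so R^-1 = ~R). Expanding the columns R e_j ~R gives tr M = 4a^2 - 1 and, from the antisymmetric part, M21 - M12 = -4a*b12, M13 - M31 = 4a*b13, M32 - M23 = -4a*b23.
Here tr M = \frac{923}{841}, so a^2 = (1 + tr M)/4 = \frac{441}{841} and a = ±\frac{21}{29}. Taking a = \frac{21}{29}: M21 - M12 = 0, M13 - M31 = \frac{1680}{841}, M32 - M23 = 0, giving b12 = 0, b13 = \frac{20}{29}, b23 = 0, i.e. R = \frac{21}{29} + \frac{20}{29} e_{13}.
Its e_{13} coefficient is already positive.
Answer: \frac{21}{29} + \frac{20}{29} e_{13}. Note: both R and -R realise this M (trace \frac{923}{841}); the covering map identifies them, and the e_{13}-coefficient sign is the tie-breaker.


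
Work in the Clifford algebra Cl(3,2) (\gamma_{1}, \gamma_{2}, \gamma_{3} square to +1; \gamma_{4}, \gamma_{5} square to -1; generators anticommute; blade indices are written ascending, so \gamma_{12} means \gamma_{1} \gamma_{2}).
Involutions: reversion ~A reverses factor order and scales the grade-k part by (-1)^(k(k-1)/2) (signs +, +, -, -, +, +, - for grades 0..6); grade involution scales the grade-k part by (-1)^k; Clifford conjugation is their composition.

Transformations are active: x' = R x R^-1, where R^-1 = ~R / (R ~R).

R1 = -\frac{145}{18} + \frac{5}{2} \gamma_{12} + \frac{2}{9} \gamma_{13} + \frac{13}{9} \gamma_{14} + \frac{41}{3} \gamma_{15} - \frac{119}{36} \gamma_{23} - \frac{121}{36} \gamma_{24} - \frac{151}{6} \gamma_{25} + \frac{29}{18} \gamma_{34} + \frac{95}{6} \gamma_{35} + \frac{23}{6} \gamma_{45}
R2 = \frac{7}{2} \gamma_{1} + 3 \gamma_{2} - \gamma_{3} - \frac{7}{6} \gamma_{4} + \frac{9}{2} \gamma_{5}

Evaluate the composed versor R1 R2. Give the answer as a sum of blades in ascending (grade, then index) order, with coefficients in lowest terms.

Distribute over the terms of R2 (each basis-blade product reordered to ascending indices, repeated generators contracted through their squares):
R1 (\frac{7}{2} \gamma_{1}) = -\frac{1015}{36} \gamma_{1} - \frac{35}{4} \gamma_{2} - \frac{7}{9} \gamma_{3} - \frac{91}{18} \gamma_{4} - \frac{287}{6} \gamma_{5} - \frac{833}{72} \gamma_{123} - \frac{847}{72} \gamma_{124} - \frac{1057}{12} \gamma_{125} + \frac{203}{36} \gamma_{134} + \frac{665}{12} \gamma_{135} + \frac{161}{12} \gamma_{145}
R1 (3 \gamma_{2}) = \frac{15}{2} \gamma_{1} - \frac{145}{6} \gamma_{2} + \frac{119}{12} \gamma_{3} + \frac{121}{12} \gamma_{4} + \frac{151}{2} \gamma_{5} - \frac{2}{3} \gamma_{123} - \frac{13}{3} \gamma_{124} - 41 \gamma_{125} + \frac{29}{6} \gamma_{234} + \frac{95}{2} \gamma_{235} + \frac{23}{2} \gamma_{245}
R1 (-\gamma_{3}) = -\frac{2}{9} \gamma_{1} + \frac{119}{36} \gamma_{2} + \frac{145}{18} \gamma_{3} + \frac{29}{18} \gamma_{4} + \frac{95}{6} \gamma_{5} - \frac{5}{2} \gamma_{123} + \frac{13}{9} \gamma_{134} + \frac{41}{3} \gamma_{135} - \frac{121}{36} \gamma_{234} - \frac{151}{6} \gamma_{235} - \frac{23}{6} \gamma_{345}
R1 (-\frac{7}{6} \gamma_{4}) = \frac{91}{54} \gamma_{1} - \frac{847}{216} \gamma_{2} + \frac{203}{108} \gamma_{3} + \frac{1015}{108} \gamma_{4} - \frac{161}{36} \gamma_{5} - \frac{35}{12} \gamma_{124} - \frac{7}{27} \gamma_{134} + \frac{287}{18} \gamma_{145} + \frac{833}{216} \gamma_{234} - \frac{1057}{36} \gamma_{245} + \frac{665}{36} \gamma_{345}
R1 (\frac{9}{2} \gamma_{5}) = -\frac{123}{2} \gamma_{1} + \frac{453}{4} \gamma_{2} - \frac{285}{4} \gamma_{3} - \frac{69}{4} \gamma_{4} - \frac{145}{4} \gamma_{5} + \frac{45}{4} \gamma_{125} + \gamma_{135} + \frac{13}{2} \gamma_{145} - \frac{119}{8} \gamma_{235} - \frac{121}{8} \gamma_{245} + \frac{29}{4} \gamma_{345}
Summing the partial products and collecting blades:
Answer: -\frac{8719}{108} \gamma_{1} + \frac{17219}{216} \gamma_{2} - \frac{5635}{108} \gamma_{3} - \frac{131}{108} \gamma_{4} + \frac{25}{9} \gamma_{5} - \frac{1061}{72} \gamma_{123} - \frac{1369}{72} \gamma_{124} - \frac{707}{6} \gamma_{125} + \frac{737}{108} \gamma_{134} + \frac{841}{12} \gamma_{135} + \frac{1291}{36} \gamma_{145} + \frac{1151}{216} \gamma_{234} + \frac{179}{24} \gamma_{235} - \frac{2375}{72} \gamma_{245} + \frac{197}{9} \gamma_{345}


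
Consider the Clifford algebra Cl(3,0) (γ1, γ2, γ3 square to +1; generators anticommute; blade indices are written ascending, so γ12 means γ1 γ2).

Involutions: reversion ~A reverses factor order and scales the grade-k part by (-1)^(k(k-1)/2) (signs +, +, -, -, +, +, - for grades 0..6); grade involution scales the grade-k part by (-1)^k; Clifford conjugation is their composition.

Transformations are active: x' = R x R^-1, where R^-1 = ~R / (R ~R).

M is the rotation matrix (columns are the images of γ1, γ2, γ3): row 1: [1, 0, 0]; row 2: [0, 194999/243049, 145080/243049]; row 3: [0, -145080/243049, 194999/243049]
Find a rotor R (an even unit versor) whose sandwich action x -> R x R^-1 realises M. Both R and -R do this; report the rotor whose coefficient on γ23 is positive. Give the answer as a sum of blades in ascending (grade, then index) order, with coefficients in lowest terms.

Method: write R = a + b12*γ12 + b13*γ13 + b23*γ23 with a^2 + b12^2 + b13^2 + b23^2 = 1 (so R^-1 = ~R). Expanding the columns R e_j ~R gives tr M = 4a^2 - 1 and, from the antisymmetric part, M21 - M12 = -4a*b12, M13 - M31 = 4a*b13, M32 - M23 = -4a*b23.
Here tr M = 633047/243049, so a^2 = (1 + tr M)/4 = 219024/243049 and a = ±468/493. Taking a = 468/493: M21 - M12 = 0, M13 - M31 = 0, M32 - M23 = -290160/243049, giving b12 = 0, b13 = 0, b23 = 155/493, i.e. R = 468/493 + 155/493*γ23.
Its γ23 coefficient is already positive.
Answer: 468/493 + 155/493*γ23. Why the constraint matters: R and -R act identically through the sandwich — M has trace 633047/243049 either way — so only the sign condition on γ23 picks one of the two preimages.


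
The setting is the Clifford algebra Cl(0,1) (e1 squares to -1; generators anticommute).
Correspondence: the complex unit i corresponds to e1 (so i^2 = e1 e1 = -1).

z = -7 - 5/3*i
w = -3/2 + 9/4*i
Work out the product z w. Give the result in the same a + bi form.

In blades: z = -7 - 5/3*e1, w = -3/2 + 9/4*e1.
Distribute z over w term by term (generator squares from the signature, products reordered to ascending indices): (-7)*w = 21/2 - 63/4*e1; (-5/3*e1)*w = 15/4 + 5/2*e1.
Sum: 57/4 - 53/4*e1; translating back through the correspondence:
Answer: 57/4 - 53/4*i


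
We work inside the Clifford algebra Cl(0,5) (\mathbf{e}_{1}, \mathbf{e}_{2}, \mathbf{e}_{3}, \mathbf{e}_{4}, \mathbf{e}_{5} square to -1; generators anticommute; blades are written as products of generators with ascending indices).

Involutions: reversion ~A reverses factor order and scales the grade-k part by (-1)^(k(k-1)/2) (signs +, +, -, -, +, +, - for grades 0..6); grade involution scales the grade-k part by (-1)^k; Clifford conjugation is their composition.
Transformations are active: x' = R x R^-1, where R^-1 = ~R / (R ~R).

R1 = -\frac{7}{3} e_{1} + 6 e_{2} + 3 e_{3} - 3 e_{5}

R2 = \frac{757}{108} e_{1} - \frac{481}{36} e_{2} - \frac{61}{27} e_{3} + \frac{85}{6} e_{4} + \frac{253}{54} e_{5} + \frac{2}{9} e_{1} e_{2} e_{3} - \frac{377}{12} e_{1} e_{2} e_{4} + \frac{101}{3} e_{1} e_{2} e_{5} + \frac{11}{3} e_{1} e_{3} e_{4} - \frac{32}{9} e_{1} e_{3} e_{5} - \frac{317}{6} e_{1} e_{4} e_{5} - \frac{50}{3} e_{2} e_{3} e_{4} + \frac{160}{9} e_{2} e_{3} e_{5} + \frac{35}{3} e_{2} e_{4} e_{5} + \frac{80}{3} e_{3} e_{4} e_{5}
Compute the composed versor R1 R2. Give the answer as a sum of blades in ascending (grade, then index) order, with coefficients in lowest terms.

Distribute over the terms of R1 (each basis-blade product reordered to ascending indices, repeated generators contracted through their squares):
(-\frac{7}{3} e_{1}) R2 = \frac{5299}{324} + \frac{3367}{108} e_{1} e_{2} + \frac{427}{81} e_{1} e_{3} - \frac{595}{18} e_{1} e_{4} - \frac{1771}{162} e_{1} e_{5} + \frac{14}{27} e_{2} e_{3} - \frac{2639}{36} e_{2} e_{4} + \frac{707}{9} e_{2} e_{5} + \frac{77}{9} e_{3} e_{4} - \frac{224}{27} e_{3} e_{5} - \frac{2219}{18} e_{4} e_{5} + \frac{350}{9} e_{1} e_{2} e_{3} e_{4} - \frac{1120}{27} e_{1} e_{2} e_{3} e_{5} - \frac{245}{9} e_{1} e_{2} e_{4} e_{5} - \frac{560}{9} e_{1} e_{3} e_{4} e_{5}
(6 e_{2}) R2 = \frac{481}{6} - \frac{757}{18} e_{1} e_{2} + \frac{4}{3} e_{1} e_{3} - \frac{377}{2} e_{1} e_{4} + 202 e_{1} e_{5} - \frac{122}{9} e_{2} e_{3} + 85 e_{2} e_{4} + \frac{253}{9} e_{2} e_{5} + 100 e_{3} e_{4} - \frac{320}{3} e_{3} e_{5} - 70 e_{4} e_{5} - 22 e_{1} e_{2} e_{3} e_{4} + \frac{64}{3} e_{1} e_{2} e_{3} e_{5} + 317 e_{1} e_{2} e_{4} e_{5} + 160 e_{2} e_{3} e_{4} e_{5}
(3 e_{3}) R2 = \frac{61}{9} - \frac{2}{3} e_{1} e_{2} - \frac{757}{36} e_{1} e_{3} + 11 e_{1} e_{4} - \frac{32}{3} e_{1} e_{5} + \frac{481}{12} e_{2} e_{3} - 50 e_{2} e_{4} + \frac{160}{3} e_{2} e_{5} + \frac{85}{2} e_{3} e_{4} + \frac{253}{18} e_{3} e_{5} - 80 e_{4} e_{5} - \frac{377}{4} e_{1} e_{2} e_{3} e_{4} + 101 e_{1} e_{2} e_{3} e_{5} + \frac{317}{2} e_{1} e_{3} e_{4} e_{5} - 35 e_{2} e_{3} e_{4} e_{5}
(-3 e_{5}) R2 = \frac{253}{18} + 101 e_{1} e_{2} - \frac{32}{3} e_{1} e_{3} - \frac{317}{2} e_{1} e_{4} + \frac{757}{36} e_{1} e_{5} + \frac{160}{3} e_{2} e_{3} + 35 e_{2} e_{4} - \frac{481}{12} e_{2} e_{5} + 80 e_{3} e_{4} - \frac{61}{9} e_{3} e_{5} + \frac{85}{2} e_{4} e_{5} + \frac{2}{3} e_{1} e_{2} e_{3} e_{5} - \frac{377}{4} e_{1} e_{2} e_{4} e_{5} + 11 e_{1} e_{3} e_{4} e_{5} - 50 e_{2} e_{3} e_{4} e_{5}
Summing the partial products and collecting blades:
Answer: \frac{38023}{324} + \frac{9661}{108} e_{1} e_{2} - \frac{8129}{324} e_{1} e_{3} - \frac{6643}{18} e_{1} e_{4} + \frac{65263}{324} e_{1} e_{5} + \frac{8681}{108} e_{2} e_{3} - \frac{119}{36} e_{2} e_{4} + \frac{1439}{12} e_{2} e_{5} + \frac{4159}{18} e_{3} e_{4} - \frac{5815}{54} e_{3} e_{5} - \frac{2077}{9} e_{4} e_{5} - \frac{2785}{36} e_{1} e_{2} e_{3} e_{4} + \frac{2201}{27} e_{1} e_{2} e_{3} e_{5} + \frac{7039}{36} e_{1} e_{2} e_{4} e_{5} + \frac{1931}{18} e_{1} e_{3} e_{4} e_{5} + 75 e_{2} e_{3} e_{4} e_{5}


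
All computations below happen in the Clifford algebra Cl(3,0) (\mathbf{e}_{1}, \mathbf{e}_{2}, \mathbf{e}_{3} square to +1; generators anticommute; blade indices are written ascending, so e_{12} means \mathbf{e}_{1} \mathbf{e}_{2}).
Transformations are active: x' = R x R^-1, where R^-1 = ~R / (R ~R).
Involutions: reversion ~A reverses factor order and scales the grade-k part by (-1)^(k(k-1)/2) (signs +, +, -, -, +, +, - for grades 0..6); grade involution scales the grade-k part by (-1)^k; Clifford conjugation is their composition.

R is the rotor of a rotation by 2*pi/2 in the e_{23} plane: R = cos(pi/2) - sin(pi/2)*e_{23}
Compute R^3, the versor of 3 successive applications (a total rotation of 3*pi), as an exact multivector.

Because a rotor carries half the rotation angle, composing 3 copies of this e_{23}-plane rotor multiplies the phase: 3*(pi/2) = \frac{3 \pi}{2}, hence R^3 = cos(\frac{3 \pi}{2}) - sin(\frac{3 \pi}{2})*e_{23}.
cos(\frac{3 \pi}{2}) = 0 and sin(\frac{3 \pi}{2}) = -1, so R^3 = e_{23}. The net rotation is 1*pi (after discarding 1 full turn, each of which contributes a factor -1 to the rotor); the rotor keeps the half-angle phase exactly.
Answer: e_{23}


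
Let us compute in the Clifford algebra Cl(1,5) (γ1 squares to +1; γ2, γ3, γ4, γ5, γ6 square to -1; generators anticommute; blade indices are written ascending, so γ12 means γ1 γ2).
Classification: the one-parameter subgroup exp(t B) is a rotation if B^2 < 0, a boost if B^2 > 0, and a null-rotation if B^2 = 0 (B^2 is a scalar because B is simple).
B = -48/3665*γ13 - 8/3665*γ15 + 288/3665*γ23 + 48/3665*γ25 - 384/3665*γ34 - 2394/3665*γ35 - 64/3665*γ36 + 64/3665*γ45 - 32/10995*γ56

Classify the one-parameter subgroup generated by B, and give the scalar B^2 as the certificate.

B^2 term by term: the squares give (-48/3665)^2*(γ13)^2 + (-8/3665)^2*(γ15)^2 + (288/3665)^2*(γ23)^2 + (48/3665)^2*(γ25)^2 + (-384/3665)^2*(γ34)^2 + (-2394/3665)^2*(γ35)^2 + (-64/3665)^2*(γ36)^2 + (64/3665)^2*(γ45)^2 + (-32/10995)^2*(γ56)^2 = 2304/13432225*(+1) + 64/13432225*(+1) + 82944/13432225*(-1) + 2304/13432225*(-1) + 147456/13432225*(-1) + 5731236/13432225*(-1) + 4096/13432225*(-1) + 4096/13432225*(-1) + 1024/120890025*(-1) = -4/9 (each basis 2-blade squares to minus the product of its generators' squares); cross terms between blades sharing an index anticommute and cancel; the commuting (index-disjoint) pairs give grade-4 terms 2*c*c'*(blade product), which cancel blade by blade — γ1235: 4608/13432225 - 4608/13432225 = 0; γ1345: -6144/13432225 + 6144/13432225 = 0; γ1356: 1024/13432225 - 1024/13432225 = 0; γ2345: 36864/13432225 - 36864/13432225 = 0; γ2356: -6144/13432225 + 6144/13432225 = 0; γ3456: 8192/13432225 - 8192/13432225 = 0 — confirming B is simple. So B^2 = -4/9.
Answer: rotation, certificate B^2 = -4/9. Certificate logic: -4/9 is a conjugation-invariant scalar, so its sign fixes rotation versus boost versus null-rotation outright.


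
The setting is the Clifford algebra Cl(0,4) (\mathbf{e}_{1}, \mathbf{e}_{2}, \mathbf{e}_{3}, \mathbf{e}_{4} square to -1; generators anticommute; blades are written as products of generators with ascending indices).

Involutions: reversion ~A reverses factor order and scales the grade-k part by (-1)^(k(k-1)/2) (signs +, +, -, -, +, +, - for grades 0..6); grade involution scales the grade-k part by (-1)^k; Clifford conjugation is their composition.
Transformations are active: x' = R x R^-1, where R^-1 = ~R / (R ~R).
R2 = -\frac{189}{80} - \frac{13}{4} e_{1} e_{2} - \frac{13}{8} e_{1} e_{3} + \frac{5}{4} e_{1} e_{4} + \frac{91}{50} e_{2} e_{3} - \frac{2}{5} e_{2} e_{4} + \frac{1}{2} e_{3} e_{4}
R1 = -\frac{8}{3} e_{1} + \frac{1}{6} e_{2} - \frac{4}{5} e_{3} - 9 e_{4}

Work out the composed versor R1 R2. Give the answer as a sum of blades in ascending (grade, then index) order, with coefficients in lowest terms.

Distribute over the terms of R1 (each basis-blade product reordered to ascending indices, repeated generators contracted through their squares):
(-\frac{8}{3} e_{1}) R2 = \frac{63}{10} e_{1} - \frac{26}{3} e_{2} - \frac{13}{3} e_{3} + \frac{10}{3} e_{4} - \frac{364}{75} e_{1} e_{2} e_{3} + \frac{16}{15} e_{1} e_{2} e_{4} - \frac{4}{3} e_{1} e_{3} e_{4}
(\frac{1}{6} e_{2}) R2 = -\frac{13}{24} e_{1} - \frac{63}{160} e_{2} - \frac{91}{300} e_{3} + \frac{1}{15} e_{4} + \frac{13}{48} e_{1} e_{2} e_{3} - \frac{5}{24} e_{1} e_{2} e_{4} + \frac{1}{12} e_{2} e_{3} e_{4}
(-\frac{4}{5} e_{3}) R2 = \frac{13}{10} e_{1} - \frac{182}{125} e_{2} + \frac{189}{100} e_{3} + \frac{2}{5} e_{4} + \frac{13}{5} e_{1} e_{2} e_{3} + e_{1} e_{3} e_{4} - \frac{8}{25} e_{2} e_{3} e_{4}
(-9 e_{4}) R2 = -\frac{45}{4} e_{1} + \frac{18}{5} e_{2} - \frac{9}{2} e_{3} + \frac{1701}{80} e_{4} + \frac{117}{4} e_{1} e_{2} e_{4} + \frac{117}{8} e_{1} e_{3} e_{4} - \frac{819}{50} e_{2} e_{3} e_{4}
Summing the partial products and collecting blades:
Answer: -\frac{503}{120} e_{1} - \frac{82997}{12000} e_{2} - \frac{1087}{150} e_{3} + \frac{401}{16} e_{4} - \frac{793}{400} e_{1} e_{2} e_{3} + \frac{3613}{120} e_{1} e_{2} e_{4} + \frac{343}{24} e_{1} e_{3} e_{4} - \frac{997}{60} e_{2} e_{3} e_{4}


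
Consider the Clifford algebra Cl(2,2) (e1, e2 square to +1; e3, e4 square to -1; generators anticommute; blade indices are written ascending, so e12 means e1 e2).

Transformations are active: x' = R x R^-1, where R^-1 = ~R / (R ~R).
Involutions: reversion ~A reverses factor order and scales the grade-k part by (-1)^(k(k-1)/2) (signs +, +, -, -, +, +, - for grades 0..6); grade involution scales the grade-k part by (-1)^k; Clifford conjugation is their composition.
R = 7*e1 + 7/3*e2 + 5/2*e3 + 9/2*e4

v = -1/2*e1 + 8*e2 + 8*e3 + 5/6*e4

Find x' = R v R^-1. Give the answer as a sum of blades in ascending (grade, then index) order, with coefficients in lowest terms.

~R = 7*e1 + 7/3*e2 + 5/2*e3 + 9/2*e4, and R ~R = 503/18, so R^-1 = ~R / (503/18).
R v = -103/12 + 343/6*e12 + 229/4*e13 + 97/12*e14 - 4/3*e23 - 613/18*e24 - 407/12*e34
Answer: -3823/1006*e1 - 4745/503*e2 - 9593/1006*e3 - 5429/1509*e4


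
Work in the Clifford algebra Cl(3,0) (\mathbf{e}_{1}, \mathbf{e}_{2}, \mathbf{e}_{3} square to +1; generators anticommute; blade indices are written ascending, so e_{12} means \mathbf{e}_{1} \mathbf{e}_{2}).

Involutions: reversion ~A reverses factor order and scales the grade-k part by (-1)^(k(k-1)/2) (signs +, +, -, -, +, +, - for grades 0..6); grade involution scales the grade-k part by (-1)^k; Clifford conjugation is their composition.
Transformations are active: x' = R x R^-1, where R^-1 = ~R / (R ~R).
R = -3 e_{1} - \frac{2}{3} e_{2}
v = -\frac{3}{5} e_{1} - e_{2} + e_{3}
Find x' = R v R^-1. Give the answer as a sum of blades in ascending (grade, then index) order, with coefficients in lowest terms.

~R = -3 e_{1} - \frac{2}{3} e_{2}, and R ~R = \frac{85}{9}, so R^-1 = ~R / (\frac{85}{9}).
R v = \frac{37}{15} + \frac{13}{5} e_{12} - 3 e_{13} - \frac{2}{3} e_{23}
Answer: -\frac{411}{425} e_{1} + \frac{277}{425} e_{2} - e_{3}


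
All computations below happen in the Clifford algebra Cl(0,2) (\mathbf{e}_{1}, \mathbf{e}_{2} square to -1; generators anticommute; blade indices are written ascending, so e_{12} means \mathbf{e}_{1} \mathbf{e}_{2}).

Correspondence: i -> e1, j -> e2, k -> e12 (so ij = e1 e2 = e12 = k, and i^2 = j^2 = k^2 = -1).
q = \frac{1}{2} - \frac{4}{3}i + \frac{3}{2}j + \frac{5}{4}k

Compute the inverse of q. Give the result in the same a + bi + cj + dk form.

In blades: q = \frac{1}{2} - \frac{4}{3} e_{1} + \frac{3}{2} e_{2} + \frac{5}{4} e_{12}.
With qbar = \frac{1}{2} + \frac{4}{3} e_{1} - \frac{3}{2} e_{2} - \frac{5}{4} e_{12} (scalar fixed, mapped units negated), q qbar = \frac{841}{144} (the sum of squared coefficients), so q^-1 = qbar / (\frac{841}{144}) = \frac{72}{841} + \frac{192}{841} e_{1} - \frac{216}{841} e_{2} - \frac{180}{841} e_{12}; translating back:
Answer: \frac{72}{841} + \frac{192}{841}i - \frac{216}{841}j - \frac{180}{841}k


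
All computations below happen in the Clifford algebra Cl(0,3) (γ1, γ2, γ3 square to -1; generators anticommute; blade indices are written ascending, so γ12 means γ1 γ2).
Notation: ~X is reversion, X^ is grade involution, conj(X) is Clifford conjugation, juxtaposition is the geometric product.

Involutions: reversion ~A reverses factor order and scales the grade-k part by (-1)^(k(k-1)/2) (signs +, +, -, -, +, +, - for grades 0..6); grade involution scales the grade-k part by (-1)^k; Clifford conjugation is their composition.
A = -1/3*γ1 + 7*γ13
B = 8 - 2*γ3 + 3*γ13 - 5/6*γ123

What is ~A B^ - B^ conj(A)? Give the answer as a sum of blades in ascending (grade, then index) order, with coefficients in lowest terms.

first term: 21 + 34/3*γ1 - 35/6*γ2 + γ3 - 170/3*γ13 + 5/18*γ23
second term: 21 - 34/3*γ1 - 35/6*γ2 + γ3 - 170/3*γ13 - 5/18*γ23
Answer: 68/3*γ1 + 5/9*γ23


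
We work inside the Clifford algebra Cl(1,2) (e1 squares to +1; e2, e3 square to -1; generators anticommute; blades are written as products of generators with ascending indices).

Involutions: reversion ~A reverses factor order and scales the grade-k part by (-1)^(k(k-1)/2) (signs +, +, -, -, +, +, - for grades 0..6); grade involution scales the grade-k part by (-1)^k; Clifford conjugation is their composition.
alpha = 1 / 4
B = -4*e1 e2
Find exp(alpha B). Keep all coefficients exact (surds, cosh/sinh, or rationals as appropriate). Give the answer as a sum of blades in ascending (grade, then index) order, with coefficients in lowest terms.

B^2 = (-4)^2*(e1 e2)^2 = 16*(+1) = 16 (a basis 2-blade squares to minus the product of its generators' squares).
B^2 = 16 — the positive square puts this in the hyperbolic regime; l = 4, alpha*l = 1, so exp(alpha B) = cosh(1) + (sinh(1)/4)*B = cosh(1) + (sinh(1)/4)*B.
Answer: cosh(1) - sinh(1)*e1 e2


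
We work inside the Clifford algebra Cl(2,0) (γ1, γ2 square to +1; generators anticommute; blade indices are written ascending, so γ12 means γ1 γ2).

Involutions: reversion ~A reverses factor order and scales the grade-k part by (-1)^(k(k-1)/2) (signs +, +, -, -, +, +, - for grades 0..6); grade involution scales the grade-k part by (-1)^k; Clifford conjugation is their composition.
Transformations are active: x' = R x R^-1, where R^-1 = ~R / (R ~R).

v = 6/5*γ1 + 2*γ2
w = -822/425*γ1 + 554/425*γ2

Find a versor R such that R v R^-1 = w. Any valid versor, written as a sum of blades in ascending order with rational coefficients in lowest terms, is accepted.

Here q(v) = q(w) = 136/25; the classical choice R = v + w = -312/425*γ1 + 1404/425*γ2 then realises v -> w under the sandwich.
Answer: -312/425*γ1 + 1404/425*γ2


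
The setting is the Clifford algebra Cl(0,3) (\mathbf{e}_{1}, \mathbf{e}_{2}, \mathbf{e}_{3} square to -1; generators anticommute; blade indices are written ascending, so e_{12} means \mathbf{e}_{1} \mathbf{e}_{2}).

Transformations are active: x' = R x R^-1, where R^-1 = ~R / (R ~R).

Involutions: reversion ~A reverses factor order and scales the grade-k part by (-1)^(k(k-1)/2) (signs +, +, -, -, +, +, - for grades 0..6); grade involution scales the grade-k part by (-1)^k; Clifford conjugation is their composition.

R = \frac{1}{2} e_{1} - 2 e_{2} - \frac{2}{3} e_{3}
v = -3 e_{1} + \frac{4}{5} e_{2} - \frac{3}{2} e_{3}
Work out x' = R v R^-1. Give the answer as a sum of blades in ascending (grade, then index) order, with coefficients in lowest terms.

~R = \frac{1}{2} e_{1} - 2 e_{2} - \frac{2}{3} e_{3}, and R ~R = -\frac{169}{36}, so R^-1 = ~R / (-\frac{169}{36}).
R v = \frac{21}{10} - \frac{28}{5} e_{12} - \frac{11}{4} e_{13} + \frac{53}{15} e_{23}
Answer: \frac{2157}{845} e_{1} + \frac{836}{845} e_{2} + \frac{3543}{1690} e_{3}


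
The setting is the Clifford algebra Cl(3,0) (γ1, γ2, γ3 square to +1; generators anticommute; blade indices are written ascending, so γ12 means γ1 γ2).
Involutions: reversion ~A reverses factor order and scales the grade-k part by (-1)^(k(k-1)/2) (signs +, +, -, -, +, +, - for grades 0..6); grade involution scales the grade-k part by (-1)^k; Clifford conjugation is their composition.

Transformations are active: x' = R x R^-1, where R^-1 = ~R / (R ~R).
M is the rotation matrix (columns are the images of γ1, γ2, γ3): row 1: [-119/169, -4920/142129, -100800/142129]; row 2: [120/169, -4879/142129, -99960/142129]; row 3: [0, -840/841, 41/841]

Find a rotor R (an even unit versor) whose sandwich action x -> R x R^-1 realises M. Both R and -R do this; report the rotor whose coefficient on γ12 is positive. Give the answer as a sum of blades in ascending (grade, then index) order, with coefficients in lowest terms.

Method: write R = a + b12*γ12 + b13*γ13 + b23*γ23 with a^2 + b12^2 + b13^2 + b23^2 = 1 (so R^-1 = ~R). Expanding the columns R e_j ~R gives tr M = 4a^2 - 1 and, from the antisymmetric part, M21 - M12 = -4a*b12, M13 - M31 = 4a*b13, M32 - M23 = -4a*b23.
Here tr M = -98029/142129, so a^2 = (1 + tr M)/4 = 11025/142129 and a = ±105/377. Taking a = 105/377: M21 - M12 = 105840/142129, M13 - M31 = -100800/142129, M32 - M23 = -42000/142129, giving b12 = -252/377, b13 = -240/377, b23 = 100/377, i.e. R = 105/377 - 252/377*γ12 - 240/377*γ13 + 100/377*γ23.
Its γ12 coefficient is negative, so report the other preimage -R.
Answer: -105/377 + 252/377*γ12 + 240/377*γ13 - 100/377*γ23. Uniqueness: Spin(3) -> SO(3) maps R and -R to the same rotation of trace -98029/142129; fixing the sign of the γ12 coefficient removes the ambiguity.


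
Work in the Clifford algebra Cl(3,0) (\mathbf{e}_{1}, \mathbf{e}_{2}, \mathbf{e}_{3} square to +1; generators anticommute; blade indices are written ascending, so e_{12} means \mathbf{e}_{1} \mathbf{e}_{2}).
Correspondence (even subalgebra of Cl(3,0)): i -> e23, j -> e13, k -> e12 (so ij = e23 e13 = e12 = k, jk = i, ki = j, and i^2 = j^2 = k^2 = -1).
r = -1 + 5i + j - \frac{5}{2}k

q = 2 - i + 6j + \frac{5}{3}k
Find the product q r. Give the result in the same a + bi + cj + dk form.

In blades: q = 2 + \frac{5}{3} e_{12} + 6 e_{13} - e_{23}, r = -1 - \frac{5}{2} e_{12} + e_{13} + 5 e_{23}.
Distribute q over r term by term (generator squares from the signature, products reordered to ascending indices): (2)*r = -2 - 5 e_{12} + 2 e_{13} + 10 e_{23}; (\frac{5}{3} e_{12})*r = \frac{25}{6} - \frac{5}{3} e_{12} + \frac{25}{3} e_{13} - \frac{5}{3} e_{23}; (6 e_{13})*r = -6 - 30 e_{12} - 6 e_{13} - 15 e_{23}; (-e_{23})*r = 5 - e_{12} - \frac{5}{2} e_{13} + e_{23}.
Sum: \frac{7}{6} - \frac{113}{3} e_{12} + \frac{11}{6} e_{13} - \frac{17}{3} e_{23}; translating back through the correspondence:
Answer: \frac{7}{6} - \frac{17}{3}i + \frac{11}{6}j - \frac{113}{3}k


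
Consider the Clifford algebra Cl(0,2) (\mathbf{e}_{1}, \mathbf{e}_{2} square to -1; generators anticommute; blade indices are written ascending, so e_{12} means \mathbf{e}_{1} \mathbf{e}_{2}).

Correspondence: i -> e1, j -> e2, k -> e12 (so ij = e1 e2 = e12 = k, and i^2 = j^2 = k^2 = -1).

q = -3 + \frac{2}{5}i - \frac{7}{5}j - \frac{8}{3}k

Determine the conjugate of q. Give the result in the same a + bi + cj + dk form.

In blades: q = -3 + \frac{2}{5} e_{1} - \frac{7}{5} e_{2} - \frac{8}{3} e_{12}.
Conjugation here is Clifford conjugation: the scalar is fixed and the grade-1 and grade-2 blades all flip sign, giving -3 - \frac{2}{5} e_{1} + \frac{7}{5} e_{2} + \frac{8}{3} e_{12}; translating back:
Answer: -3 - \frac{2}{5}i + \frac{7}{5}j + \frac{8}{3}k


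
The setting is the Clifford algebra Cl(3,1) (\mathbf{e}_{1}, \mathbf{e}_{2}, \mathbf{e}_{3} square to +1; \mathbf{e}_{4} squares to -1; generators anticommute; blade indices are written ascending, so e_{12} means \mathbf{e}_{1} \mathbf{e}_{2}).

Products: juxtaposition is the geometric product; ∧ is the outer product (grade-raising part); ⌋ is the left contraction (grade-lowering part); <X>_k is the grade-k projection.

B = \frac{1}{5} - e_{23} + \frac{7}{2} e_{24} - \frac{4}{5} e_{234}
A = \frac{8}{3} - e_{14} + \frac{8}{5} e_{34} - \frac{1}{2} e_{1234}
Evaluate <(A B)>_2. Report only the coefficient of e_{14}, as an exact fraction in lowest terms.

step 1: \frac{8}{15} + \frac{2}{5} e_{1} - \frac{32}{25} e_{2} - \frac{7}{2} e_{12} + \frac{7}{4} e_{13} - \frac{7}{10} e_{14} - \frac{124}{15} e_{23} + \frac{164}{15} e_{24} + \frac{8}{25} e_{34} - \frac{4}{5} e_{123} - \frac{32}{15} e_{234} + \frac{9}{10} e_{1234}
step 2: -\frac{7}{2} e_{12} + \frac{7}{4} e_{13} - \frac{7}{10} e_{14} - \frac{124}{15} e_{23} + \frac{164}{15} e_{24} + \frac{8}{25} e_{34}
Answer: -\frac{7}{10}


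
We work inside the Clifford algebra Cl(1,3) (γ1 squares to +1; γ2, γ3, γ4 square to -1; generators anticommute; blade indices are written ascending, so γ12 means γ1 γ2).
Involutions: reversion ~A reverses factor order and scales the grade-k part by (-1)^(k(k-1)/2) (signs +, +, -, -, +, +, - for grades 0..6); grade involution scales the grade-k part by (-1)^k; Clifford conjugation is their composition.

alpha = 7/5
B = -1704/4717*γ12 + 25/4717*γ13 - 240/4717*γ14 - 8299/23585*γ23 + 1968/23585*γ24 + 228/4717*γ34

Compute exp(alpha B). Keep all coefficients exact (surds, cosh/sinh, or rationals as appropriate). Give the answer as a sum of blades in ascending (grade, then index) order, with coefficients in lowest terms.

B^2 term by term: the squares give (-1704/4717)^2*(γ12)^2 + (25/4717)^2*(γ13)^2 + (-240/4717)^2*(γ14)^2 + (-8299/23585)^2*(γ23)^2 + (1968/23585)^2*(γ24)^2 + (228/4717)^2*(γ34)^2 = 2903616/22250089*(+1) + 625/22250089*(+1) + 57600/22250089*(+1) + 68873401/556252225*(-1) + 3873024/556252225*(-1) + 51984/22250089*(-1) = 0 (each basis 2-blade squares to minus the product of its generators' squares); cross terms between blades sharing an index anticommute and cancel; the commuting (index-disjoint) pairs give grade-4 terms 2*c*c'*(blade product), which cancel blade by blade — γ1234: -777024/22250089 - 19680/22250089 + 796704/22250089 = 0 — confirming B is simple. So B^2 = 0.
B^2 = 0, and the exponential is exactly linear here: exp(alpha B) = 1 + alpha B (parabolic case).
Answer: 1 - 11928/23585*γ12 + 35/4717*γ13 - 336/4717*γ14 - 58093/117925*γ23 + 13776/117925*γ24 + 1596/23585*γ34
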